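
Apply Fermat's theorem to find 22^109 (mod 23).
By Fermat: 22^{22} ≡ 1 (mod 23). 109 = 4×22 + 21. So 22^{109} ≡ 22^{21} ≡ 22 (mod 23)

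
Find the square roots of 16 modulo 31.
The square roots of 16 mod 31 are 4 and 27. Verify: 4² = 16 ≡ 16 mod 31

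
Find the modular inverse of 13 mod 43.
Since 43 is prime, by Fermat 13^(-1) ≡ 13^{41} ≡ 10 (mod 43). Verify: 13 × 10 = 130 ≡ 1 (mod 43)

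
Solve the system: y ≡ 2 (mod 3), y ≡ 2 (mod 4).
M = 3 × 4 = 12. M₁ = 4, y₁ ≡ 1 (mod 3). M₂ = 3, y₂ ≡ 3 (mod 4). y = 2×4×1 + 2×3×3 ≡ 2 (mod 12)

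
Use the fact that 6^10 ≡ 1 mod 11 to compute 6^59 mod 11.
By Fermat: 6^{10} ≡ 1 mod 11. 59 = 5×10 + 9. So 6^{59} ≡ 6^{9} ≡ 2 mod 11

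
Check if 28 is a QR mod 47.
By Euler's criterion: 28^{23} ≡ 1 (mod 47). Since this equals 1, 28 is a QR.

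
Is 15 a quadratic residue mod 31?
By Euler's criterion: 15^{15} ≡ 30 mod 31. Since this equals -1 (≡ 30), 15 is not a QR.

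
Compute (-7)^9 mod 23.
By repeated squaring mod 23: (-7)^{1}≡16, (-7)^{2}≡3, (-7)^{4}≡9, (-7)^{8}≡12. Then (-7)^{9} = (-7)^{8+1} ≡ 12 × 16 ≡ 8 mod 23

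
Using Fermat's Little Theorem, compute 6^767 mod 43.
By Fermat: 6^{42} ≡ 1 (mod 43). 767 ≡ 11 (mod 42). So 6^{767} ≡ 6^{11} ≡ 36 (mod 43)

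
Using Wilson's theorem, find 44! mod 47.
(46)! = (44)! × (45) × (46) ≡ -1 mod 47. So (44)! ≡ -1 × [(46)(45)]^(-1) ≡ 23 mod 47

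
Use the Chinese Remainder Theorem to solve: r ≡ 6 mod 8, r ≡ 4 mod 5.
M = 8 × 5 = 40. M₁ = 5, y₁ ≡ 5 mod 8. M₂ = 8, y₂ ≡ 2 mod 5. r = 6×5×5 + 4×8×2 ≡ 14 mod 40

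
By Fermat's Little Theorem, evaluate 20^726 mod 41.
By Fermat: 20^{40} ≡ 1 (mod 41). 726 ≡ 6 (mod 40). So 20^{726} ≡ 20^{6} ≡ 25 (mod 41)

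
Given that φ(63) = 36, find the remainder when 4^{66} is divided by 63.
By Euler: 4^{36} ≡ 1 mod 63 since gcd(4, 63) = 1. 66 = 1×36 + 30. So 4^{66} ≡ 4^{30} ≡ 1 mod 63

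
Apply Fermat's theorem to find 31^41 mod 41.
By Fermat: 31^{40} ≡ 1 mod 41. So 31^{41} = 31^{40} · 31^{1} ≡ 31^{1} ≡ 31 mod 41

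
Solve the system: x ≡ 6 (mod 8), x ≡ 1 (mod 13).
M = 8 × 13 = 104. M₁ = 13, y₁ ≡ 5 (mod 8). M₂ = 8, y₂ ≡ 5 (mod 13). x = 6×13×5 + 1×8×5 ≡ 14 (mod 104)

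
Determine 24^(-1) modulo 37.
Since 37 is prime, by Fermat 24^(-1) ≡ 24^{35} ≡ 17 mod 37. Verify: 24 × 17 = 408 ≡ 1 mod 37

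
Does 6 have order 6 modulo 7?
6^{2} ≡ 1 (mod 7) and 2 < 6, so ord_7(6) = 2 ≠ 6 and 6 is not a primitive root.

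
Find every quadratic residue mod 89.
Squares in Z_89*: {1, 2, 4, 5, 8, 9, 10, 11, 16, 17, 18, 20, 21, 22, 25, 32, 34, 36, 39, 40, 42, 44, 45, 47, 49, 50, 53, 55, 57, 64, 67, 68, 69, 71, 72, 73, 78, 79, 80, 81, 84, 85, 87, 88}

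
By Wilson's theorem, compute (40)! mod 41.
By Wilson's theorem, (40)! ≡ -1 ≡ 40 mod 41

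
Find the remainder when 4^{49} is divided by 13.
By Fermat: 4^{12} ≡ 1 mod 13. 49 = 4×12 + 1. So 4^{49} ≡ 4^{1} ≡ 4 mod 13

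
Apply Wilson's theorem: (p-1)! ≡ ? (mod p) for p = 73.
By Wilson's theorem, (72)! ≡ -1 ≡ 72 (mod 73)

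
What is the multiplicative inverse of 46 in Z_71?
Since 71 is prime, by Fermat 46^(-1) ≡ 46^{69} ≡ 17 mod 71. Verify: 46 × 17 = 782 ≡ 1 mod 71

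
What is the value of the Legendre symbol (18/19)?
(18/19) = 18^{9} mod 19 = -1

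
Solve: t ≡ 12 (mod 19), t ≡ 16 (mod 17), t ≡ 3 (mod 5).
M = 19 × 17 × 5 = 1615. M₁ = 85, y₁ ≡ 17 (mod 19). M₂ = 95, y₂ ≡ 12 (mod 17). M₃ = 323, y₃ ≡ 2 (mod 5). t = 12×85×17 + 16×95×12 + 3×323×2 ≡ 373 (mod 1615)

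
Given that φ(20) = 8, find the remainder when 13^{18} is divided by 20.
By Euler: 13^{8} ≡ 1 (mod 20) since gcd(13, 20) = 1. 18 = 2×8 + 2. So 13^{18} ≡ 13^{2} ≡ 9 (mod 20)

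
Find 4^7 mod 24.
By repeated squaring mod 24: 4^{1}≡4, 4^{2}≡16, 4^{4}≡16. Then 4^{7} = 4^{4+2+1} ≡ 16 × 16 × 4 ≡ 16 mod 24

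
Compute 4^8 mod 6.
By repeated squaring mod 6: 4^{1}≡4, 4^{2}≡4, 4^{4}≡4, 4^{8}≡4. So 4^{8} ≡ 4 mod 6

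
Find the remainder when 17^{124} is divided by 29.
By Fermat: 17^{28} ≡ 1 (mod 29). 124 = 4×28 + 12. So 17^{124} ≡ 17^{12} ≡ 1 (mod 29)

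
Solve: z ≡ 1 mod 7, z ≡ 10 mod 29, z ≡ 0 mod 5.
M = 7 × 29 × 5 = 1015. M₁ = 145, y₁ ≡ 3 mod 7. M₂ = 35, y₂ ≡ 5 mod 29. M₃ = 203, y₃ ≡ 2 mod 5. z = 1×145×3 + 10×35×5 + 0×203×2 ≡ 155 mod 1015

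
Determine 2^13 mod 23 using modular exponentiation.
By repeated squaring (mod 23): 2^{1}≡2, 2^{2}≡4, 2^{4}≡16, 2^{8}≡3. Then 2^{13} = 2^{8+4+1} ≡ 3 × 16 × 2 ≡ 4 (mod 23)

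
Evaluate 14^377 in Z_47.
Using Fermat: 14^{46} ≡ 1 (mod 47). 377 ≡ 9 (mod 46). So 14^{377} ≡ 14^{9} ≡ 4 (mod 47)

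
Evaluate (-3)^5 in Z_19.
By repeated squaring (mod 19): (-3)^{1}≡16, (-3)^{2}≡9, (-3)^{4}≡5. Then (-3)^{5} = (-3)^{4+1} ≡ 5 × 16 ≡ 4 (mod 19)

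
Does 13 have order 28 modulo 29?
13^{14} ≡ 1 (mod 29) and 14 < 28, so ord_29(13) = 14 ≠ 28 and 13 is not a primitive root.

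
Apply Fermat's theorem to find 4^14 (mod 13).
By Fermat: 4^{12} ≡ 1 (mod 13). So 4^{14} = 4^{12} · 4^{2} ≡ 4^{2} ≡ 3 (mod 13)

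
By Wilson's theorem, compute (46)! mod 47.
By Wilson's theorem, (46)! ≡ -1 ≡ 46 mod 47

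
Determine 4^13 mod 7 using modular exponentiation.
Using Fermat: 4^{6} ≡ 1 mod 7. 13 ≡ 1 mod 6. So 4^{13} ≡ 4^{1} ≡ 4 mod 7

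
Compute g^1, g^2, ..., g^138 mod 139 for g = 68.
68^1, 68^2, ..., 68^{138} mod 139: [68, 37, 14, 118, 101, 57, 123, 24, 103, 54, 58, 52, 61, 117, 33, 20, 109, 45, 2, 136, 74, 28, 97, 63, 114, 107, 48, 67, 108, 116, 104, 122, 95, 66, 40, 79, 90, 4, 133, 9, 56, 55, 126, 89, 75, 96, 134, 77, 93, 69, 105, 51, 132, 80, 19, 41, 8, 127, 18, 112, 110, 113, 39, 11, 53, 129, 15, 47, 138, 71, 102, 125, 21, 38, 82, 16, 115, 36, 85, 81, 87, 78, 22, 106, 119, 30, 94, 137, 3, 65, 111, 42, 76, 25, 32, 91, 72, 31, 23, 35, 17, 44, 73, 99, 60, 49, 135, 6, 130, 83, 84, 13, 50, 64, 43, 5, 62, 46, 70, 34, 88, 7, 59, 120, 98, 131, 12, 121, 27, 29, 26, 100, 128, 86, 10, 124, 92, 1]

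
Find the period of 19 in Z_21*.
Powers of 19 mod 21: 19^1≡19, 19^2≡4, 19^3≡13, 19^4≡16, 19^5≡10, 19^6≡1. ord_21(19) = 6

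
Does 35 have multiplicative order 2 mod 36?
Powers of 35 mod 36: 35^1≡35, 35^2≡1. First k with 35^k≡1 is k=2. Yes, ord_36(35) = 2.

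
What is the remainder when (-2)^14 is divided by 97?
By repeated squaring (mod 97): (-2)^{1}≡95, (-2)^{2}≡4, (-2)^{4}≡16, (-2)^{8}≡62. Then (-2)^{14} = (-2)^{8+4+2} ≡ 62 × 16 × 4 ≡ 88 (mod 97)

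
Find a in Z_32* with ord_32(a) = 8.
3 has order 8 mod 32 since 3^{8} ≡ 1 (mod 32) and no smaller power works.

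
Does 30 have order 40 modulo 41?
ord_41(30) divides 40. For each prime q|40: 30^{20}≡40, 30^{8}≡16, none ≡ 1. So 30 has order 40 and is a primitive root mod 41.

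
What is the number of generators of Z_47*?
A prime p has φ(p-1) primitive roots; here φ(46) = 22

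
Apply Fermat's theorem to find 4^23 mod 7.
By Fermat: 4^{6} ≡ 1 mod 7. 23 = 3×6 + 5. So 4^{23} ≡ 4^{5} ≡ 2 mod 7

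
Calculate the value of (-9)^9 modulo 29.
By repeated squaring mod 29: (-9)^{1}≡20, (-9)^{2}≡23, (-9)^{4}≡7, (-9)^{8}≡20. Then (-9)^{9} = (-9)^{8+1} ≡ 20 × 20 ≡ 23 mod 29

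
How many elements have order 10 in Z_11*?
Number of primitive roots mod 11 = φ(p-1) = φ(10) = 4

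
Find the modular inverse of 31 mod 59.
Since 59 is prime, by Fermat 31^(-1) ≡ 31^{57} ≡ 40 mod 59. Verify: 31 × 40 = 1240 ≡ 1 mod 59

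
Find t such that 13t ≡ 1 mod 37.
Since 37 is prime, by Fermat 13^(-1) ≡ 13^{35} ≡ 20 mod 37. Verify: 13 × 20 = 260 ≡ 1 mod 37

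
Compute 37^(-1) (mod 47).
Since 47 is prime, by Fermat 37^(-1) ≡ 37^{45} ≡ 14 (mod 47). Verify: 37 × 14 = 518 ≡ 1 (mod 47)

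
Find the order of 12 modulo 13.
Powers of 12 mod 13: 12^1≡12, 12^2≡1. ord_13(12) = 2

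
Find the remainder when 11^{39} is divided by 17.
By Fermat: 11^{16} ≡ 1 mod 17. 39 = 2×16 + 7. So 11^{39} ≡ 11^{7} ≡ 3 mod 17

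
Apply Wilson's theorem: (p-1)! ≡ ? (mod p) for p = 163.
By Wilson's theorem, (162)! ≡ -1 ≡ 162 mod 163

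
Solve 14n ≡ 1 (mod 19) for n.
Since 19 is prime, by Fermat 14^(-1) ≡ 14^{17} ≡ 15 (mod 19). Verify: 14 × 15 = 210 ≡ 1 (mod 19)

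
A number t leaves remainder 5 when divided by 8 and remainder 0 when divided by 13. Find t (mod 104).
M = 8 × 13 = 104. M₁ = 13, y₁ ≡ 5 (mod 8). M₂ = 8, y₂ ≡ 5 (mod 13). t = 5×13×5 + 0×8×5 ≡ 13 (mod 104)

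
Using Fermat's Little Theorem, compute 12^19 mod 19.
By Fermat: 12^{18} ≡ 1 mod 19. So 12^{19} = 12^{18} · 12^{1} ≡ 12^{1} ≡ 12 mod 19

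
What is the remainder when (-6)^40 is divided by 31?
Using Fermat: (-6)^{30} ≡ 1 (mod 31). 40 ≡ 10 (mod 30). So (-6)^{40} ≡ (-6)^{10} ≡ 25 (mod 31)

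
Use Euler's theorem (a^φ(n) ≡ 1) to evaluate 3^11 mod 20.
By Euler: 3^{8} ≡ 1 (mod 20) since gcd(3, 20) = 1. 11 = 1×8 + 3. So 3^{11} ≡ 3^{3} ≡ 7 (mod 20)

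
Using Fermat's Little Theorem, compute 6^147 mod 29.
By Fermat: 6^{28} ≡ 1 mod 29. 147 = 5×28 + 7. So 6^{147} ≡ 6^{7} ≡ 28 mod 29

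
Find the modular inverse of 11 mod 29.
Since 29 is prime, by Fermat 11^(-1) ≡ 11^{27} ≡ 8 (mod 29). Verify: 11 × 8 = 88 ≡ 1 (mod 29)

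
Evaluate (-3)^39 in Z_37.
Using Fermat: (-3)^{36} ≡ 1 mod 37. 39 ≡ 3 mod 36. So (-3)^{39} ≡ (-3)^{3} ≡ 10 mod 37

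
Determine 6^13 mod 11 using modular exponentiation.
Using Fermat: 6^{10} ≡ 1 (mod 11). 13 ≡ 3 (mod 10). So 6^{13} ≡ 6^{3} ≡ 7 (mod 11)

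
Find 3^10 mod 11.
Using Fermat: 3^{10} ≡ 1 mod 11. 10 ≡ 0 mod 10. So 3^{10} ≡ 3^{0} ≡ 1 mod 11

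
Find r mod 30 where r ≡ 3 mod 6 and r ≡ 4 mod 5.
M = 6 × 5 = 30. M₁ = 5, y₁ ≡ 5 mod 6. M₂ = 6, y₂ ≡ 1 mod 5. r = 3×5×5 + 4×6×1 ≡ 9 mod 30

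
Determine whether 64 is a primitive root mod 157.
64^{26} ≡ 1 (mod 157) and 26 < 156, so ord_157(64) = 26 ≠ 156 and 64 is not a primitive root.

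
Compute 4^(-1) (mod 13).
Since 13 is prime, by Fermat 4^(-1) ≡ 4^{11} ≡ 10 (mod 13). Verify: 4 × 10 = 40 ≡ 1 (mod 13)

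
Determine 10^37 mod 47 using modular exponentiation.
By repeated squaring mod 47: 10^{1}≡10, 10^{2}≡6, 10^{4}≡36, 10^{8}≡27, 10^{16}≡24, 10^{32}≡12. Then 10^{37} = 10^{32+4+1} ≡ 12 × 36 × 10 ≡ 43 mod 47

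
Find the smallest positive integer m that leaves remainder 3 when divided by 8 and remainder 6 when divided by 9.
M = 8 × 9 = 72. M₁ = 9, y₁ ≡ 1 mod 8. M₂ = 8, y₂ ≡ 8 mod 9. m = 3×9×1 + 6×8×8 ≡ 51 mod 72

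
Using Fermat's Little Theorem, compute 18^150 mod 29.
By Fermat: 18^{28} ≡ 1 (mod 29). 150 = 5×28 + 10. So 18^{150} ≡ 18^{10} ≡ 22 (mod 29)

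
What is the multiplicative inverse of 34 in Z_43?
Since 43 is prime, by Fermat 34^(-1) ≡ 34^{41} ≡ 19 (mod 43). Verify: 34 × 19 = 646 ≡ 1 (mod 43)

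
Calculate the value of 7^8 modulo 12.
By repeated squaring mod 12: 7^{1}≡7, 7^{2}≡1, 7^{4}≡1, 7^{8}≡1. So 7^{8} ≡ 1 mod 12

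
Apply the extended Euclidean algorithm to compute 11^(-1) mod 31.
Extended GCD: 11(-14) + 31(5) = 1. So 11^(-1) ≡ -14 ≡ 17 (mod 31). Verify: 11 × 17 = 187 ≡ 1 (mod 31)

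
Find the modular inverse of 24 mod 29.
Since 29 is prime, by Fermat 24^(-1) ≡ 24^{27} ≡ 23 (mod 29). Verify: 24 × 23 = 552 ≡ 1 (mod 29)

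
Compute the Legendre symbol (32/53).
(32/53) = 32^{26} mod 53 = -1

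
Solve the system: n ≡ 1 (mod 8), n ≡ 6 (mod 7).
M = 8 × 7 = 56. M₁ = 7, y₁ ≡ 7 (mod 8). M₂ = 8, y₂ ≡ 1 (mod 7). n = 1×7×7 + 6×8×1 ≡ 41 (mod 56)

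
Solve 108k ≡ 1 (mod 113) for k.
Since 113 is prime, by Fermat 108^(-1) ≡ 108^{111} ≡ 45 (mod 113). Verify: 108 × 45 = 4860 ≡ 1 (mod 113)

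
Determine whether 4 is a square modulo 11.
By Euler's criterion: 4^{5} ≡ 1 (mod 11). Since this equals 1, 4 is a QR.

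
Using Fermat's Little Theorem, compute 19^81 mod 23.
By Fermat: 19^{22} ≡ 1 mod 23. 81 = 3×22 + 15. So 19^{81} ≡ 19^{15} ≡ 20 mod 23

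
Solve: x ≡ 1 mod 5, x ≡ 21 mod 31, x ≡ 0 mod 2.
M = 5 × 31 × 2 = 310. M₁ = 62, y₁ ≡ 3 mod 5. M₂ = 10, y₂ ≡ 28 mod 31. M₃ = 155, y₃ ≡ 1 mod 2. x = 1×62×3 + 21×10×28 + 0×155×1 ≡ 176 mod 310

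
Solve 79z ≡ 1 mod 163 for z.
Since 163 is prime, by Fermat 79^(-1) ≡ 79^{161} ≡ 130 mod 163. Verify: 79 × 130 = 10270 ≡ 1 mod 163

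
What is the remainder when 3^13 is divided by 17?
By repeated squaring (mod 17): 3^{1}≡3, 3^{2}≡9, 3^{4}≡13, 3^{8}≡16. Then 3^{13} = 3^{8+4+1} ≡ 16 × 13 × 3 ≡ 12 (mod 17)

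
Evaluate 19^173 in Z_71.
Using Fermat: 19^{70} ≡ 1 (mod 71). 173 ≡ 33 (mod 70). So 19^{173} ≡ 19^{33} ≡ 12 (mod 71)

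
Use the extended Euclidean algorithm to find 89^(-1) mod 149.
Extended GCD: 89(72) + 149(-43) = 1. So 89^(-1) ≡ 72 (mod 149). Verify: 89 × 72 = 6408 ≡ 1 (mod 149)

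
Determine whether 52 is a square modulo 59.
By Euler's criterion: 52^{29} ≡ 58 mod 59. Since this equals -1 (≡ 58), 52 is not a QR.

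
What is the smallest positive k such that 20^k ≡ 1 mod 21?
Powers of 20 mod 21: 20^1≡20, 20^2≡1. So the order of 20 is 2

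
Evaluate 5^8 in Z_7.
Using Fermat: 5^{6} ≡ 1 mod 7. 8 ≡ 2 mod 6. So 5^{8} ≡ 5^{2} ≡ 4 mod 7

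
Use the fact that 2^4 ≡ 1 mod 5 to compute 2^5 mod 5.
By Fermat: 2^{4} ≡ 1 mod 5. So 2^{5} = 2^{4} · 2^{1} ≡ 2^{1} ≡ 2 mod 5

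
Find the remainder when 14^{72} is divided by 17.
By Fermat: 14^{16} ≡ 1 (mod 17). 72 = 4×16 + 8. So 14^{72} ≡ 14^{8} ≡ 16 (mod 17)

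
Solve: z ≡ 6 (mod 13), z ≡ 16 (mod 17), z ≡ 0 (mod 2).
M = 13 × 17 × 2 = 442. M₁ = 34, y₁ ≡ 5 (mod 13). M₂ = 26, y₂ ≡ 2 (mod 17). M₃ = 221, y₃ ≡ 1 (mod 2). z = 6×34×5 + 16×26×2 + 0×221×1 ≡ 84 (mod 442)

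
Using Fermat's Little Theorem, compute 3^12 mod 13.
By Fermat's Little Theorem, 3^{12} ≡ 1 mod 13 since 13 is prime and gcd(3, 13) = 1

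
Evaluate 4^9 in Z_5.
Using Fermat: 4^{4} ≡ 1 mod 5. 9 ≡ 1 mod 4. So 4^{9} ≡ 4^{1} ≡ 4 mod 5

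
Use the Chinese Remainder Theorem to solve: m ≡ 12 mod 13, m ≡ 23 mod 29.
M = 13 × 29 = 377. M₁ = 29, y₁ ≡ 9 mod 13. M₂ = 13, y₂ ≡ 9 mod 29. m = 12×29×9 + 23×13×9 ≡ 168 mod 377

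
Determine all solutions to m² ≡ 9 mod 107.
The square roots of 9 mod 107 are 3 and 104. Verify: 3² = 9 ≡ 9 mod 107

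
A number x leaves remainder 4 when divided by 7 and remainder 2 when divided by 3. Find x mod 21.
M = 7 × 3 = 21. M₁ = 3, y₁ ≡ 5 mod 7. M₂ = 7, y₂ ≡ 1 mod 3. x = 4×3×5 + 2×7×1 ≡ 11 mod 21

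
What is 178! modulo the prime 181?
(180)! = (178)! × (179) × (180) ≡ -1 (mod 181). So (178)! ≡ -1 × [(180)(179)]^(-1) ≡ 90 (mod 181)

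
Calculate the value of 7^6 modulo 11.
By repeated squaring mod 11: 7^{1}≡7, 7^{2}≡5, 7^{4}≡3. Then 7^{6} = 7^{4+2} ≡ 3 × 5 ≡ 4 mod 11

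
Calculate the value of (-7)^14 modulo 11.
Using Fermat: (-7)^{10} ≡ 1 (mod 11). 14 ≡ 4 (mod 10). So (-7)^{14} ≡ (-7)^{4} ≡ 3 (mod 11)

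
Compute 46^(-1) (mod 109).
Since 109 is prime, by Fermat 46^(-1) ≡ 46^{107} ≡ 64 (mod 109). Verify: 46 × 64 = 2944 ≡ 1 (mod 109)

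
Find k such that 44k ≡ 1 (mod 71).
Since 71 is prime, by Fermat 44^(-1) ≡ 44^{69} ≡ 21 (mod 71). Verify: 44 × 21 = 924 ≡ 1 (mod 71)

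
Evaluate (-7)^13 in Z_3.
Using Fermat: (-7)^{2} ≡ 1 mod 3. 13 ≡ 1 mod 2. So (-7)^{13} ≡ (-7)^{1} ≡ 2 mod 3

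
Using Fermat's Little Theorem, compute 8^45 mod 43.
By Fermat: 8^{42} ≡ 1 (mod 43). So 8^{45} = 8^{42} · 8^{3} ≡ 8^{3} ≡ 39 (mod 43)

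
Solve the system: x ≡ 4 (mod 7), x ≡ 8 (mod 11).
M = 7 × 11 = 77. M₁ = 11, y₁ ≡ 2 (mod 7). M₂ = 7, y₂ ≡ 8 (mod 11). x = 4×11×2 + 8×7×8 ≡ 74 (mod 77)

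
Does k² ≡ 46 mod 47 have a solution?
By Euler's criterion: 46^{23} ≡ 46 mod 47. Since this equals -1 (≡ 46), 46 is not a QR.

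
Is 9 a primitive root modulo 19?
9^{9} ≡ 1 mod 19 and 9 < 18, so ord_19(9) = 9 ≠ 18 and 9 is not a primitive root.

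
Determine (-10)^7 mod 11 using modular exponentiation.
By repeated squaring mod 11: (-10)^{1}≡1, (-10)^{2}≡1, (-10)^{4}≡1. Then (-10)^{7} = (-10)^{4+2+1} ≡ 1 × 1 × 1 ≡ 1 mod 11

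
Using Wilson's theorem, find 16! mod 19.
(18)! = (16)! × (17) × (18) ≡ -1 (mod 19). So (16)! ≡ -1 × [(18)(17)]^(-1) ≡ 9 (mod 19)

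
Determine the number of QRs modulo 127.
Exactly half the non-zero residues mod a prime are QRs: (127-1)/2 = 63.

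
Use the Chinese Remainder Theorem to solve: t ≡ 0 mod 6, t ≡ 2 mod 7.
M = 6 × 7 = 42. M₁ = 7, y₁ ≡ 1 mod 6. M₂ = 6, y₂ ≡ 6 mod 7. t = 0×7×1 + 2×6×6 ≡ 30 mod 42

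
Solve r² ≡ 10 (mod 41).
The square roots of 10 mod 41 are 16 and 25. Verify: 16² = 256 ≡ 10 (mod 41)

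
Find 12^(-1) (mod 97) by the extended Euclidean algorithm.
Extended GCD: 12(-8) + 97(1) = 1. So 12^(-1) ≡ -8 ≡ 89 (mod 97). Verify: 12 × 89 = 1068 ≡ 1 (mod 97)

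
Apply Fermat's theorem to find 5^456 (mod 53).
By Fermat: 5^{52} ≡ 1 (mod 53). 456 ≡ 40 (mod 52). So 5^{456} ≡ 5^{40} ≡ 44 (mod 53)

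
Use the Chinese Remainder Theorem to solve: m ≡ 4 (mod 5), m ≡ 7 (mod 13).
M = 5 × 13 = 65. M₁ = 13, y₁ ≡ 2 (mod 5). M₂ = 5, y₂ ≡ 8 (mod 13). m = 4×13×2 + 7×5×8 ≡ 59 (mod 65)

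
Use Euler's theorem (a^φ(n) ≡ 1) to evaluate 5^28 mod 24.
By Euler: 5^{8} ≡ 1 (mod 24) since gcd(5, 24) = 1. 28 = 3×8 + 4. So 5^{28} ≡ 5^{4} ≡ 1 (mod 24)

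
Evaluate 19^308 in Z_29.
Using Fermat: 19^{28} ≡ 1 (mod 29). 308 ≡ 0 (mod 28). So 19^{308} ≡ 19^{0} ≡ 1 (mod 29)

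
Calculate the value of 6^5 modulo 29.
By repeated squaring (mod 29): 6^{1}≡6, 6^{2}≡7, 6^{4}≡20. Then 6^{5} = 6^{4+1} ≡ 20 × 6 ≡ 4 (mod 29)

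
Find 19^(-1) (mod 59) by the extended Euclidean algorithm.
Extended GCD: 19(28) + 59(-9) = 1. So 19^(-1) ≡ 28 (mod 59). Verify: 19 × 28 = 532 ≡ 1 (mod 59)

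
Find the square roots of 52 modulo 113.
The square roots of 52 mod 113 are 74 and 39. Verify: 74² = 5476 ≡ 52 (mod 113)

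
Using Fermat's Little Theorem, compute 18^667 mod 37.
By Fermat: 18^{36} ≡ 1 mod 37. 667 ≡ 19 mod 36. So 18^{667} ≡ 18^{19} ≡ 19 mod 37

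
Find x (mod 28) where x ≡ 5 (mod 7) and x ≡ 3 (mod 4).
M = 7 × 4 = 28. M₁ = 4, y₁ ≡ 2 (mod 7). M₂ = 7, y₂ ≡ 3 (mod 4). x = 5×4×2 + 3×7×3 ≡ 19 (mod 28)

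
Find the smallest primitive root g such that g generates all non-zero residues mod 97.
g = 5. Powers: [5, 25, 28, 43, 21, 8, 40, 6, 30, ...] generates all 96 non-zero residues.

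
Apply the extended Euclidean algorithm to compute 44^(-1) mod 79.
Extended GCD: 44(9) + 79(-5) = 1. So 44^(-1) ≡ 9 mod 79. Verify: 44 × 9 = 396 ≡ 1 mod 79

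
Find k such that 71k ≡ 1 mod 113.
Since 113 is prime, by Fermat 71^(-1) ≡ 71^{111} ≡ 78 mod 113. Verify: 71 × 78 = 5538 ≡ 1 mod 113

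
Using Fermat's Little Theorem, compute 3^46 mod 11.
By Fermat: 3^{10} ≡ 1 (mod 11). 46 = 4×10 + 6. So 3^{46} ≡ 3^{6} ≡ 3 (mod 11)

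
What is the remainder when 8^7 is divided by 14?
By repeated squaring (mod 14): 8^{1}≡8, 8^{2}≡8, 8^{4}≡8. Then 8^{7} = 8^{4+2+1} ≡ 8 × 8 × 8 ≡ 8 (mod 14)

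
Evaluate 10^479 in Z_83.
Using Fermat: 10^{82} ≡ 1 mod 83. 479 ≡ 69 mod 82. So 10^{479} ≡ 10^{69} ≡ 51 mod 83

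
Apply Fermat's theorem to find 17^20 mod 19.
By Fermat: 17^{18} ≡ 1 mod 19. So 17^{20} = 17^{18} · 17^{2} ≡ 17^{2} ≡ 4 mod 19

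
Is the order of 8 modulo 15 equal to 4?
Powers of 8 mod 15: 8^1≡8, 8^2≡4, 8^3≡2, 8^4≡1. First k with 8^k≡1 is k=4. Yes, ord_15(8) = 4.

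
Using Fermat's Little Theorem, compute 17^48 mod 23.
By Fermat: 17^{22} ≡ 1 (mod 23). 48 = 2×22 + 4. So 17^{48} ≡ 17^{4} ≡ 8 (mod 23)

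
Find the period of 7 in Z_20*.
Powers of 7 mod 20: 7^1≡7, 7^2≡9, 7^3≡3, 7^4≡1. Order = 4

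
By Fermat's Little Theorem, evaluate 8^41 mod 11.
By Fermat: 8^{10} ≡ 1 (mod 11). 41 = 4×10 + 1. So 8^{41} ≡ 8^{1} ≡ 8 (mod 11)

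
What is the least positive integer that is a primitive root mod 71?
g = 7. Powers: [7, 49, 59, 58, 51, 2, 14, 27, 47, 45, ...] generates all 70 non-zero residues.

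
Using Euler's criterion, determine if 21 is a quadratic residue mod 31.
By Euler's criterion: 21^{15} ≡ 30 (mod 31). Since this equals -1 (≡ 30), 21 is not a QR.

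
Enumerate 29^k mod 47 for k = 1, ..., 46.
29^1, 29^2, ..., 29^{46} mod 47: [29, 42, 43, 25, 20, 16, 41, 14, 30, 24, 38, 21, 45, 36, 10, 8, 44, 7, 15, 12, 19, 34, 46, 18, 5, 4, 22, 27, 31, 6, 33, 17, 23, 9, 26, 2, 11, 37, 39, 3, 40, 32, 35, 28, 13, 1]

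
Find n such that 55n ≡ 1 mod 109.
Since 109 is prime, by Fermat 55^(-1) ≡ 55^{107} ≡ 2 mod 109. Verify: 55 × 2 = 110 ≡ 1 mod 109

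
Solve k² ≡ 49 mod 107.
The square roots of 49 mod 107 are 100 and 7. Verify: 100² = 10000 ≡ 49 mod 107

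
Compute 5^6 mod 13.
By repeated squaring mod 13: 5^{1}≡5, 5^{2}≡12, 5^{4}≡1. Then 5^{6} = 5^{4+2} ≡ 1 × 12 ≡ 12 mod 13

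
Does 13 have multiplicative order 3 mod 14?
Powers of 13 mod 14: 13^1≡13, 13^2≡1. Already 13^2≡1, so the order is 2 < 3. No, the actual order is 2.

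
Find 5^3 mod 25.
5^{3} = 125 ≡ 0 mod 25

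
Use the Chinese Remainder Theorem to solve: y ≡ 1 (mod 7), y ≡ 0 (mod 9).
M = 7 × 9 = 63. M₁ = 9, y₁ ≡ 4 (mod 7). M₂ = 7, y₂ ≡ 4 (mod 9). y = 1×9×4 + 0×7×4 ≡ 36 (mod 63)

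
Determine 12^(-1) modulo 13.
Since 13 is prime, by Fermat 12^(-1) ≡ 12^{11} ≡ 12 mod 13. Verify: 12 × 12 = 144 ≡ 1 mod 13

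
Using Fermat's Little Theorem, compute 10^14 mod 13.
By Fermat: 10^{12} ≡ 1 (mod 13). So 10^{14} = 10^{12} · 10^{2} ≡ 10^{2} ≡ 9 (mod 13)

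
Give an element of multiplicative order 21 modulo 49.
2 has order 21 mod 49 since 2^{21} ≡ 1 mod 49 and no smaller power works.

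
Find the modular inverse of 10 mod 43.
Since 43 is prime, by Fermat 10^(-1) ≡ 10^{41} ≡ 13 mod 43. Verify: 10 × 13 = 130 ≡ 1 mod 43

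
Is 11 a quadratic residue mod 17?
By Euler's criterion: 11^{8} ≡ 16 mod 17. Since this equals -1 (≡ 16), 11 is not a QR.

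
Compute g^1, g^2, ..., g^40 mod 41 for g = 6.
6^1, 6^2, ..., 6^{40} mod 41: [6, 36, 11, 25, 27, 39, 29, 10, 19, 32, 28, 4, 24, 21, 3, 18, 26, 33, 34, 40, 35, 5, 30, 16, 14, 2, 12, 31, 22, 9, 13, 37, 17, 20, 38, 23, 15, 8, 7, 1]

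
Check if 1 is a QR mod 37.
By Euler's criterion: 1^{18} ≡ 1 mod 37. Since this equals 1, 1 is a QR.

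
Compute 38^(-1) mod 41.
Since 41 is prime, by Fermat 38^(-1) ≡ 38^{39} ≡ 27 mod 41. Verify: 38 × 27 = 1026 ≡ 1 mod 41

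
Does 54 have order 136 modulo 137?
ord_137(54) divides 136. For each prime q|136: 54^{68}≡136, 54^{8}≡59, none ≡ 1. So 54 has order 136 and is a primitive root mod 137.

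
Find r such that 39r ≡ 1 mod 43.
Since 43 is prime, by Fermat 39^(-1) ≡ 39^{41} ≡ 32 mod 43. Verify: 39 × 32 = 1248 ≡ 1 mod 43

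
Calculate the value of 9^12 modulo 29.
By repeated squaring mod 29: 9^{1}≡9, 9^{2}≡23, 9^{4}≡7, 9^{8}≡20. Then 9^{12} = 9^{8+4} ≡ 20 × 7 ≡ 24 mod 29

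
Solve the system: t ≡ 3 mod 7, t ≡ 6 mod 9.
M = 7 × 9 = 63. M₁ = 9, y₁ ≡ 4 mod 7. M₂ = 7, y₂ ≡ 4 mod 9. t = 3×9×4 + 6×7×4 ≡ 24 mod 63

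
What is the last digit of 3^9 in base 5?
Using Fermat: 3^{4} ≡ 1 (mod 5). 9 ≡ 1 (mod 4). So 3^{9} ≡ 3^{1} ≡ 3 (mod 5)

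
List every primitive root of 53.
There are φ(52) = 24 primitive roots mod 53: {2, 3, 5, 8, 12, 14, 18, 19, 20, 21, 22, 26, 27, 31, 32, 33, 34, 35, 39, 41, 45, 48, 50, 51}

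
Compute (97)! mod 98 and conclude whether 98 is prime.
(97)! mod 98 = 0. Since 0 ≢ -1 (mod 98), 98 is not prime.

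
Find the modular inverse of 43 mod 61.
Since 61 is prime, by Fermat 43^(-1) ≡ 43^{59} ≡ 44 (mod 61). Verify: 43 × 44 = 1892 ≡ 1 (mod 61)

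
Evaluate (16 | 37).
(16/37) = 16^{18} mod 37 = 1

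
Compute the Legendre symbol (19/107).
(19/107) = 19^{53} mod 107 = 1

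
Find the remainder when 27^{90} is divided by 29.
By Fermat: 27^{28} ≡ 1 (mod 29). 90 = 3×28 + 6. So 27^{90} ≡ 27^{6} ≡ 6 (mod 29)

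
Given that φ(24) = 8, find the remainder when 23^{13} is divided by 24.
By Euler: 23^{8} ≡ 1 (mod 24) since gcd(23, 24) = 1. 13 = 1×8 + 5. So 23^{13} ≡ 23^{5} ≡ 23 (mod 24)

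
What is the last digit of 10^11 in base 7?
Using Fermat: 10^{6} ≡ 1 mod 7. 11 ≡ 5 mod 6. So 10^{11} ≡ 10^{5} ≡ 5 mod 7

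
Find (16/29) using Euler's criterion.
(16/29) = 16^{14} mod 29 = 1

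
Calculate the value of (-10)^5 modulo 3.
Using Fermat: (-10)^{2} ≡ 1 (mod 3). 5 ≡ 1 (mod 2). So (-10)^{5} ≡ (-10)^{1} ≡ 2 (mod 3)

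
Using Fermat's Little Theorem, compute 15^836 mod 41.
By Fermat: 15^{40} ≡ 1 (mod 41). 836 ≡ 36 (mod 40). So 15^{836} ≡ 15^{36} ≡ 4 (mod 41)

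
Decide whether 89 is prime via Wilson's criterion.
(88)! mod 89 = 88. Since 88 ≡ -1 mod 89, 89 is prime.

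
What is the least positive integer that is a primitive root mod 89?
g = 3. Powers: [3, 9, 27, 81, 65, 17, 51, 64, 14, 42, ...] generates all 88 non-zero residues.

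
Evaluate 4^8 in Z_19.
By repeated squaring mod 19: 4^{1}≡4, 4^{2}≡16, 4^{4}≡9, 4^{8}≡5. So 4^{8} ≡ 5 mod 19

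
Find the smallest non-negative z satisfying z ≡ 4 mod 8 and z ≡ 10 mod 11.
M = 8 × 11 = 88. M₁ = 11, y₁ ≡ 3 mod 8. M₂ = 8, y₂ ≡ 7 mod 11. z = 4×11×3 + 10×8×7 ≡ 76 mod 88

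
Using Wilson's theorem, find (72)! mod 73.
By Wilson's theorem, (72)! ≡ -1 ≡ 72 mod 73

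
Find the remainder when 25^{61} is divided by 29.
By Fermat: 25^{28} ≡ 1 (mod 29). 61 = 2×28 + 5. So 25^{61} ≡ 25^{5} ≡ 20 (mod 29)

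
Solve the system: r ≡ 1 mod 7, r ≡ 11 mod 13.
M = 7 × 13 = 91. M₁ = 13, y₁ ≡ 6 mod 7. M₂ = 7, y₂ ≡ 2 mod 13. r = 1×13×6 + 11×7×2 ≡ 50 mod 91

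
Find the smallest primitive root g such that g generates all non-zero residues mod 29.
g = 2. For each prime q|28: 2^{14}≡28, 2^{4}≡16, none ≡ 1, so ord_29(2) = 28 and 2 is a primitive root.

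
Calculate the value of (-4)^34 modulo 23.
Using Fermat: (-4)^{22} ≡ 1 (mod 23). 34 ≡ 12 (mod 22). So (-4)^{34} ≡ (-4)^{12} ≡ 4 (mod 23)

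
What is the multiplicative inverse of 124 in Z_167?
Since 167 is prime, by Fermat 124^(-1) ≡ 124^{165} ≡ 66 (mod 167). Verify: 124 × 66 = 8184 ≡ 1 (mod 167)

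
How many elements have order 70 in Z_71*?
A prime p has φ(p-1) primitive roots; here φ(70) = 24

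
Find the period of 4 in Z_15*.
Powers of 4 mod 15: 4^1≡4, 4^2≡1. So the order of 4 is 2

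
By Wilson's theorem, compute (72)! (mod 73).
By Wilson's theorem, (72)! ≡ -1 ≡ 72 (mod 73)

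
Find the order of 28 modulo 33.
Powers of 28 mod 33: 28^1≡28, 28^2≡25, 28^3≡7, 28^4≡31, 28^5≡10, 28^6≡16, 28^7≡19, 28^8≡4, 28^9≡13, 28^10≡1. So the order of 28 is 10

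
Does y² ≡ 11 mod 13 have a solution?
By Euler's criterion: 11^{6} ≡ 12 mod 13. Since this equals -1 (≡ 12), 11 is not a QR.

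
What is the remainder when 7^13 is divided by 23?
By repeated squaring (mod 23): 7^{1}≡7, 7^{2}≡3, 7^{4}≡9, 7^{8}≡12. Then 7^{13} = 7^{8+4+1} ≡ 12 × 9 × 7 ≡ 20 (mod 23)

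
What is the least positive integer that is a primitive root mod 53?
g = 2. For each prime q|52: 2^{26}≡52, 2^{4}≡16, none ≡ 1, so ord_53(2) = 52 and 2 is a primitive root.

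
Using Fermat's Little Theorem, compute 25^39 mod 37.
By Fermat: 25^{36} ≡ 1 mod 37. So 25^{39} = 25^{36} · 25^{3} ≡ 25^{3} ≡ 11 mod 37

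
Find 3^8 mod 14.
By repeated squaring mod 14: 3^{1}≡3, 3^{2}≡9, 3^{4}≡11, 3^{8}≡9. So 3^{8} ≡ 9 mod 14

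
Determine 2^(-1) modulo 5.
Since 5 is prime, by Fermat 2^(-1) ≡ 2^{3} ≡ 3 (mod 5). Verify: 2 × 3 = 6 ≡ 1 (mod 5)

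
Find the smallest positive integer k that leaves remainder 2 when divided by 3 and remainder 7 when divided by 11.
M = 3 × 11 = 33. M₁ = 11, y₁ ≡ 2 (mod 3). M₂ = 3, y₂ ≡ 4 (mod 11). k = 2×11×2 + 7×3×4 ≡ 29 (mod 33)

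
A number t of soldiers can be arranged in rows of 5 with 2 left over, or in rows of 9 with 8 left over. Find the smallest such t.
M = 5 × 9 = 45. M₁ = 9, y₁ ≡ 4 mod 5. M₂ = 5, y₂ ≡ 2 mod 9. t = 2×9×4 + 8×5×2 ≡ 17 mod 45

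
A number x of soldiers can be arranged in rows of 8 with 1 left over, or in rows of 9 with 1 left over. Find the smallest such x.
M = 8 × 9 = 72. M₁ = 9, y₁ ≡ 1 (mod 8). M₂ = 8, y₂ ≡ 8 (mod 9). x = 1×9×1 + 1×8×8 ≡ 1 (mod 72)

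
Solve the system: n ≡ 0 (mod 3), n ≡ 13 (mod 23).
M = 3 × 23 = 69. M₁ = 23, y₁ ≡ 2 (mod 3). M₂ = 3, y₂ ≡ 8 (mod 23). n = 0×23×2 + 13×3×8 ≡ 36 (mod 69)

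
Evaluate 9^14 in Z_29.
By repeated squaring (mod 29): 9^{1}≡9, 9^{2}≡23, 9^{4}≡7, 9^{8}≡20. Then 9^{14} = 9^{8+4+2} ≡ 20 × 7 × 23 ≡ 1 (mod 29)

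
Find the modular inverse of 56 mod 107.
Since 107 is prime, by Fermat 56^(-1) ≡ 56^{105} ≡ 86 (mod 107). Verify: 56 × 86 = 4816 ≡ 1 (mod 107)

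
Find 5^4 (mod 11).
5^{4} = 625 ≡ 9 (mod 11)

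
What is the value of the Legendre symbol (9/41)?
(9/41) = 9^{20} mod 41 = 1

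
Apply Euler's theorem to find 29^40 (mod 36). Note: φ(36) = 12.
By Euler: 29^{12} ≡ 1 (mod 36) since gcd(29, 36) = 1. 40 = 3×12 + 4. So 29^{40} ≡ 29^{4} ≡ 25 (mod 36)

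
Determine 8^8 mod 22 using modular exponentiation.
By repeated squaring (mod 22): 8^{1}≡8, 8^{2}≡20, 8^{4}≡4, 8^{8}≡16. So 8^{8} ≡ 16 (mod 22)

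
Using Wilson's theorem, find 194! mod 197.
(196)! = (194)! × (195) × (196) ≡ -1 mod 197. So (194)! ≡ -1 × [(196)(195)]^(-1) ≡ 98 mod 197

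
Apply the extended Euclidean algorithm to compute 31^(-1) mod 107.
Extended GCD: 31(38) + 107(-11) = 1. So 31^(-1) ≡ 38 (mod 107). Verify: 31 × 38 = 1178 ≡ 1 (mod 107)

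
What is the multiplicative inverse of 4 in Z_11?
Since 11 is prime, by Fermat 4^(-1) ≡ 4^{9} ≡ 3 (mod 11). Verify: 4 × 3 = 12 ≡ 1 (mod 11)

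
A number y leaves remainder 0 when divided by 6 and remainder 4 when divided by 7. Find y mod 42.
M = 6 × 7 = 42. M₁ = 7, y₁ ≡ 1 mod 6. M₂ = 6, y₂ ≡ 6 mod 7. y = 0×7×1 + 4×6×6 ≡ 18 mod 42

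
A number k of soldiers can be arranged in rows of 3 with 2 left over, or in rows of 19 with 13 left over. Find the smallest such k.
M = 3 × 19 = 57. M₁ = 19, y₁ ≡ 1 mod 3. M₂ = 3, y₂ ≡ 13 mod 19. k = 2×19×1 + 13×3×13 ≡ 32 mod 57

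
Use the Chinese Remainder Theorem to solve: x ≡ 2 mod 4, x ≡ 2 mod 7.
M = 4 × 7 = 28. M₁ = 7, y₁ ≡ 3 mod 4. M₂ = 4, y₂ ≡ 2 mod 7. x = 2×7×3 + 2×4×2 ≡ 2 mod 28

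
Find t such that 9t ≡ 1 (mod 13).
Since 13 is prime, by Fermat 9^(-1) ≡ 9^{11} ≡ 3 (mod 13). Verify: 9 × 3 = 27 ≡ 1 (mod 13)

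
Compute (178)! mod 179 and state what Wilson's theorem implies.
(178)! mod 179 = 178. Since this equals -1 mod 179, Wilson confirms 179 is prime.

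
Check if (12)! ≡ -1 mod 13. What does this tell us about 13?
(12)! mod 13 = 12. Since this equals -1 mod 13, Wilson confirms 13 is prime.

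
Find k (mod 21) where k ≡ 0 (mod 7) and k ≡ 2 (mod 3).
M = 7 × 3 = 21. M₁ = 3, y₁ ≡ 5 (mod 7). M₂ = 7, y₂ ≡ 1 (mod 3). k = 0×3×5 + 2×7×1 ≡ 14 (mod 21)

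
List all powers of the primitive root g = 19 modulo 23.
19^1, 19^2, ..., 19^{22} mod 23: [19, 16, 5, 3, 11, 2, 15, 9, 10, 6, 22, 4, 7, 18, 20, 12, 21, 8, 14, 13, 17, 1]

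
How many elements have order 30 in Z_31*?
There are φ(31-1) = φ(30) = 8 primitive roots modulo 31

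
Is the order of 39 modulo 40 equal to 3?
Powers of 39 mod 40: 39^1≡39, 39^2≡1. Already 39^2≡1, so the order is 2 < 3. No, the actual order is 2.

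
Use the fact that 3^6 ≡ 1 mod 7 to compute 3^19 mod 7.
By Fermat: 3^{6} ≡ 1 mod 7. 19 = 3×6 + 1. So 3^{19} ≡ 3^{1} ≡ 3 mod 7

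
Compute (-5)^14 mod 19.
By repeated squaring mod 19: (-5)^{1}≡14, (-5)^{2}≡6, (-5)^{4}≡17, (-5)^{8}≡4. Then (-5)^{14} = (-5)^{8+4+2} ≡ 4 × 17 × 6 ≡ 9 mod 19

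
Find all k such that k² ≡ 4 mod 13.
The square roots of 4 mod 13 are 11 and 2. Verify: 11² = 121 ≡ 4 mod 13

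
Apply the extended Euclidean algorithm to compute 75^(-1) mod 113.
Extended GCD: 75(-3) + 113(2) = 1. So 75^(-1) ≡ -3 ≡ 110 mod 113. Verify: 75 × 110 = 8250 ≡ 1 mod 113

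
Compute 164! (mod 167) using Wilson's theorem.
(166)! = (164)! × (165) × (166) ≡ -1 (mod 167). So (164)! ≡ -1 × [(166)(165)]^(-1) ≡ 83 (mod 167)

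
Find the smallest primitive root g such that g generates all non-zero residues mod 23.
g = 5. Powers: [5, 2, 10, 4, 20, 8, 17, 16, ...] generates all 22 non-zero residues.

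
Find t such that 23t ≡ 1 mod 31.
Since 31 is prime, by Fermat 23^(-1) ≡ 23^{29} ≡ 27 mod 31. Verify: 23 × 27 = 621 ≡ 1 mod 31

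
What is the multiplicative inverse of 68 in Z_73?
Since 73 is prime, by Fermat 68^(-1) ≡ 68^{71} ≡ 29 mod 73. Verify: 68 × 29 = 1972 ≡ 1 mod 73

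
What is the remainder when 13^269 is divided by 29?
Using Fermat: 13^{28} ≡ 1 (mod 29). 269 ≡ 17 (mod 28). So 13^{269} ≡ 13^{17} ≡ 22 (mod 29)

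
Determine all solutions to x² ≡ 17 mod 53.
The square roots of 17 mod 53 are 21 and 32. Verify: 21² = 441 ≡ 17 mod 53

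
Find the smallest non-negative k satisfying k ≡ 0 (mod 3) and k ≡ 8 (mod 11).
M = 3 × 11 = 33. M₁ = 11, y₁ ≡ 2 (mod 3). M₂ = 3, y₂ ≡ 4 (mod 11). k = 0×11×2 + 8×3×4 ≡ 30 (mod 33)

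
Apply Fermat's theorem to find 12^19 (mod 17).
By Fermat: 12^{16} ≡ 1 (mod 17). So 12^{19} = 12^{16} · 12^{3} ≡ 12^{3} ≡ 11 (mod 17)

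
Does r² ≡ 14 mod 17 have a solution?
By Euler's criterion: 14^{8} ≡ 16 mod 17. Since this equals -1 (≡ 16), 14 is not a QR.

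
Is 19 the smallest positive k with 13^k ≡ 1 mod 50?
Powers of 13 mod 50: 13^1≡13, 13^2≡19, 13^3≡47, 13^4≡11, 13^5≡43, 13^6≡9, 13^7≡17, 13^8≡21, 13^9≡23, 13^10≡49, 13^11≡37, 13^12≡31, 13^13≡3, 13^14≡39, 13^15≡7, 13^16≡41, 13^17≡33, 13^18≡29, 13^19≡27, 13^20≡1. 13^19≡27≢1, so ord ≠ 19. No, the actual order is 20.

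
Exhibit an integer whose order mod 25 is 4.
7 has order 4 mod 25 since 7^{4} ≡ 1 (mod 25) and no smaller power works.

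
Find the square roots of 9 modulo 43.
The square roots of 9 mod 43 are 40 and 3. Verify: 40² = 1600 ≡ 9 mod 43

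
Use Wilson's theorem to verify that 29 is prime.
(28)! mod 29 = 28. Since this equals -1 (mod 29), Wilson confirms 29 is prime.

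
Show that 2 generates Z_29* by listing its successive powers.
2^1, 2^2, ..., 2^{28} mod 29: [2, 4, 8, 16, 3, 6, 12, 24, 19, 9, 18, 7, 14, 28, 27, 25, 21, 13, 26, 23, 17, 5, 10, 20, 11, 22, 15, 1]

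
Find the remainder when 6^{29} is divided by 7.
By Fermat: 6^{6} ≡ 1 mod 7. 29 = 4×6 + 5. So 6^{29} ≡ 6^{5} ≡ 6 mod 7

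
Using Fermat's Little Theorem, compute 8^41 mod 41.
By Fermat: 8^{40} ≡ 1 (mod 41). So 8^{41} = 8^{40} · 8^{1} ≡ 8^{1} ≡ 8 (mod 41)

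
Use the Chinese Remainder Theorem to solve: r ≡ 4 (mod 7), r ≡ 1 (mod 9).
M = 7 × 9 = 63. M₁ = 9, y₁ ≡ 4 (mod 7). M₂ = 7, y₂ ≡ 4 (mod 9). r = 4×9×4 + 1×7×4 ≡ 46 (mod 63)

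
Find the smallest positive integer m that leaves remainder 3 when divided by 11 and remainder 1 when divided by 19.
M = 11 × 19 = 209. M₁ = 19, y₁ ≡ 7 mod 11. M₂ = 11, y₂ ≡ 7 mod 19. m = 3×19×7 + 1×11×7 ≡ 58 mod 209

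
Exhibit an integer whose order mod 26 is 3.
3 has order 3 mod 26 since 3^{3} ≡ 1 (mod 26) and no smaller power works.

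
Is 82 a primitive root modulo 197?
ord_197(82) divides 196. For each prime q|196: 82^{98}≡196, 82^{28}≡36, none ≡ 1. So 82 has order 196 and is a primitive root mod 197.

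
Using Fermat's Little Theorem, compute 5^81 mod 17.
By Fermat: 5^{16} ≡ 1 mod 17. 81 = 5×16 + 1. So 5^{81} ≡ 5^{1} ≡ 5 mod 17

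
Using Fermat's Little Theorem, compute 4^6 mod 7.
By Fermat's Little Theorem, 4^{6} ≡ 1 mod 7 since 7 is prime and gcd(4, 7) = 1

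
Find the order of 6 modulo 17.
Powers of 6 mod 17: 6^1≡6, 6^2≡2, 6^3≡12, 6^4≡4, 6^5≡7, 6^6≡8, 6^7≡14, 6^8≡16, 6^9≡11, 6^10≡15, 6^11≡5, 6^12≡13, 6^13≡10, 6^14≡9, 6^15≡3, 6^16≡1. ord_17(6) = 16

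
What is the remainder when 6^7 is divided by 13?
By repeated squaring (mod 13): 6^{1}≡6, 6^{2}≡10, 6^{4}≡9. Then 6^{7} = 6^{4+2+1} ≡ 9 × 10 × 6 ≡ 7 (mod 13)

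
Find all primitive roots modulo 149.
There are φ(148) = 72 primitive roots mod 149: {2, 3, 8, 10, 11, 12, 13, 14, 15, 18, 21, 23, 27, 32, 34, 38, 40, 41, 43, 48, 50, 51, 52, 55, 56, 57, 58, 59, 60, 62, 65, 66, 70, 71, 72, 74, 75, 77, 78, 79, 83, 84, 87, 89, 90, 91, 92, 93, 94, 97, 98, 99, 101, 106, 108, 109, 111, 115, 117, 122, 126, 128, 131, 134, 135, 136, 137, 138, 139, 141, 146, 147}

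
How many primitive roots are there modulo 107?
A prime p has φ(p-1) primitive roots; here φ(106) = 52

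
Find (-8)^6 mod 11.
By repeated squaring mod 11: (-8)^{1}≡3, (-8)^{2}≡9, (-8)^{4}≡4. Then (-8)^{6} = (-8)^{4+2} ≡ 4 × 9 ≡ 3 mod 11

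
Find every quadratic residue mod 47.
QRs mod 47: {1, 2, 3, 4, 6, 7, 8, 9, 12, 14, 16, 17, 18, 21, 24, 25, 27, 28, 32, 34, 36, 37, 42}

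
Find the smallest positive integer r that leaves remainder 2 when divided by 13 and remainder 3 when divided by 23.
M = 13 × 23 = 299. M₁ = 23, y₁ ≡ 4 mod 13. M₂ = 13, y₂ ≡ 16 mod 23. r = 2×23×4 + 3×13×16 ≡ 210 mod 299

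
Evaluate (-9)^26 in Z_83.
By repeated squaring (mod 83): (-9)^{1}≡74, (-9)^{2}≡81, (-9)^{4}≡4, (-9)^{8}≡16, (-9)^{16}≡7. Then (-9)^{26} = (-9)^{16+8+2} ≡ 7 × 16 × 81 ≡ 25 (mod 83)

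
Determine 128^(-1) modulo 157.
Since 157 is prime, by Fermat 128^(-1) ≡ 128^{155} ≡ 92 mod 157. Verify: 128 × 92 = 11776 ≡ 1 mod 157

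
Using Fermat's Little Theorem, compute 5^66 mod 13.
By Fermat: 5^{12} ≡ 1 mod 13. 66 = 5×12 + 6. So 5^{66} ≡ 5^{6} ≡ 12 mod 13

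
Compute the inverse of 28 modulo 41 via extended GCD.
Extended GCD: 28(-19) + 41(13) = 1. So 28^(-1) ≡ -19 ≡ 22 (mod 41). Verify: 28 × 22 = 616 ≡ 1 (mod 41)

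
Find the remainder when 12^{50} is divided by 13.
By Fermat: 12^{12} ≡ 1 (mod 13). 50 = 4×12 + 2. So 12^{50} ≡ 12^{2} ≡ 1 (mod 13)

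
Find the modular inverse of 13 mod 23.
Since 23 is prime, by Fermat 13^(-1) ≡ 13^{21} ≡ 16 mod 23. Verify: 13 × 16 = 208 ≡ 1 mod 23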